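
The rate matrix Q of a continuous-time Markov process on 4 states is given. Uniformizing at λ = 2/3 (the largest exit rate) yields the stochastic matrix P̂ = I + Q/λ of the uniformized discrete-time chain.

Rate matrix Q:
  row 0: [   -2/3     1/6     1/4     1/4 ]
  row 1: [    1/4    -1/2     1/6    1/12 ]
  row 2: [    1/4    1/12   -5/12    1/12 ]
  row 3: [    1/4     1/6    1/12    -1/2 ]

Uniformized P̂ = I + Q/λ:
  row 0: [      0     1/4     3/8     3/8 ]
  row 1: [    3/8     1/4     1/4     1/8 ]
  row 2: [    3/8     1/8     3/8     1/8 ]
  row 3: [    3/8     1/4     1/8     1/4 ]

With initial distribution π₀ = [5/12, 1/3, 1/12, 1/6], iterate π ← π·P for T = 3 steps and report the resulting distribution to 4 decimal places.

t=0: π = [0.4167, 0.3333, 0.0833, 0.1667]
t=1: π = [0.2188, 0.2396, 0.2917, 0.2500]
t=2: π = [0.2930, 0.2135, 0.2826, 0.2109]
t=3: π = [0.2651, 0.2147, 0.2956, 0.2246]

π = [0.2651, 0.2147, 0.2956, 0.2246]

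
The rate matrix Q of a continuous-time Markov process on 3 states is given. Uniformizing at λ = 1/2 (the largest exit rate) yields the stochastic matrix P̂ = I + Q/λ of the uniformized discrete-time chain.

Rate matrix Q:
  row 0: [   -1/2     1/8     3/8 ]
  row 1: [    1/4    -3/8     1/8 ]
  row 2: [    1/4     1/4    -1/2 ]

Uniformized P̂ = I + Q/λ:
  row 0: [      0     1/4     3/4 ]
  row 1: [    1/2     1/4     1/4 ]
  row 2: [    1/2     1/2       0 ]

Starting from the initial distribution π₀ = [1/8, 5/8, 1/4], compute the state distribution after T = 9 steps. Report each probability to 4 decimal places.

t=0: π = [0.1250, 0.6250, 0.2500]
t=1: π = [0.4375, 0.3125, 0.2500]
t=2: π = [0.2813, 0.3125, 0.4063]
t=3: π = [0.3594, 0.3516, 0.2891]
t=4: π = [0.3203, 0.3223, 0.3574]
t=5: π = [0.3398, 0.3394, 0.3208]
t=6: π = [0.3301, 0.3302, 0.3397]
t=7: π = [0.3350, 0.3349, 0.3301]
t=8: π = [0.3325, 0.3325, 0.3350]
t=9: π = [0.3337, 0.3337, 0.3325]

π = [0.3337, 0.3337, 0.3325]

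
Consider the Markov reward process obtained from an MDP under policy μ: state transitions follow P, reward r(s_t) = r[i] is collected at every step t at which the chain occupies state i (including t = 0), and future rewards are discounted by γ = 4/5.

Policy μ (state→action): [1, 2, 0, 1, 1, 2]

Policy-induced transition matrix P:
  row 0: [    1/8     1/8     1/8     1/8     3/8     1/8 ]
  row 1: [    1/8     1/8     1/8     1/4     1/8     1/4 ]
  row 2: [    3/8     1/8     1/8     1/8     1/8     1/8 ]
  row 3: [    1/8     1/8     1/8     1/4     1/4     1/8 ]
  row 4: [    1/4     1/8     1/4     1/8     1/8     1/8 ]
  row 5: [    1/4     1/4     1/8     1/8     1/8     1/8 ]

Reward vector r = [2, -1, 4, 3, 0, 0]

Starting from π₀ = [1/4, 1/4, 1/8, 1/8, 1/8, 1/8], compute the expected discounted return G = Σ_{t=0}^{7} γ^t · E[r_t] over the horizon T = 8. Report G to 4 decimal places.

G = 5.3764

t=0: π = [0.2500, 0.2500, 0.1250, 0.1250, 0.1250, 0.1250], E[r] = 1.1250, γ^t·E[r] = 1.125000, running G = 1.125000
t=1: π = [0.1875, 0.1406, 0.1406, 0.1719, 0.2031, 0.1563], E[r] = 1.3125, γ^t·E[r] = 1.050000, running G = 2.175000
t=2: π = [0.2051, 0.1445, 0.1504, 0.1641, 0.1934, 0.1426], E[r] = 1.3594, γ^t·E[r] = 0.870000, running G = 3.045000
t=3: π = [0.2046, 0.1428, 0.1492, 0.1636, 0.1968, 0.1431], E[r] = 1.3538, γ^t·E[r] = 0.693125, running G = 3.738125
t=4: π = [0.2048, 0.1429, 0.1496, 0.1633, 0.1966, 0.1429], E[r] = 1.3549, γ^t·E[r] = 0.554988, running G = 4.293113
t=5: π = [0.2048, 0.1429, 0.1496, 0.1633, 0.1966, 0.1429], E[r] = 1.3549, γ^t·E[r] = 0.443980, running G = 4.737093
t=6: π = [0.2048, 0.1429, 0.1496, 0.1633, 0.1966, 0.1429], E[r] = 1.3549, γ^t·E[r] = 0.355178, running G = 5.092271
t=7: π = [0.2048, 0.1429, 0.1496, 0.1633, 0.1966, 0.1429], E[r] = 1.3549, γ^t·E[r] = 0.284144, running G = 5.376415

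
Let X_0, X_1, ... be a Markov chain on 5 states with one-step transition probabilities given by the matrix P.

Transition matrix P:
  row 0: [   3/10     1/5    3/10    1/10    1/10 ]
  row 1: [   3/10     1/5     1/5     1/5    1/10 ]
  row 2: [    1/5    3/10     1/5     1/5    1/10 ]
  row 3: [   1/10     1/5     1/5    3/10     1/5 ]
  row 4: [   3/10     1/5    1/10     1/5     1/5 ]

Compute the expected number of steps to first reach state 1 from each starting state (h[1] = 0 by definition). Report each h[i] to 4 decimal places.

First-step conditioning: h[1] = 0; for i ≠ 1, h[i] = 1 + Σ_k P[i][k]·h[k].
  h[0] = 1 + 3/10·h[0] + 3/10·h[2] + 1/10·h[3] + 1/10·h[4]
  h[2] = 1 + 1/5·h[0] + 1/5·h[2] + 1/5·h[3] + 1/10·h[4]
  h[3] = 1 + 1/10·h[0] + 1/5·h[2] + 3/10·h[3] + 1/5·h[4]
  h[4] = 1 + 3/10·h[0] + 1/10·h[2] + 1/5·h[3] + 1/5·h[4]
Solving the 4×4 linear system over states ≠ 1 gives exactly h = [7920/1769, 0, 7210/1769, 8030/1769, 8090/1769] (h[1] = 0 is the target).

h = [4.4771, 0.0000, 4.0757, 4.5393, 4.5732]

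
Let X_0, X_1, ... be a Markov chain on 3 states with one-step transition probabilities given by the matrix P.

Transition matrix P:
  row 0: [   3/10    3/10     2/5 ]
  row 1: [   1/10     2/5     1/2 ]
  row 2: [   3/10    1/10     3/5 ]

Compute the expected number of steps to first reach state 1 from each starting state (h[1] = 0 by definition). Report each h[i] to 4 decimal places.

First-step conditioning: h[1] = 0; for i ≠ 1, h[i] = 1 + Σ_k P[i][k]·h[k].
  h[0] = 1 + 3/10·h[0] + 2/5·h[2]
  h[2] = 1 + 3/10·h[0] + 3/5·h[2]
Solving the 2×2 linear system over states ≠ 1 gives exactly h = [5, 0, 25/4] (h[1] = 0 is the target).

h = [5.0000, 0.0000, 6.2500]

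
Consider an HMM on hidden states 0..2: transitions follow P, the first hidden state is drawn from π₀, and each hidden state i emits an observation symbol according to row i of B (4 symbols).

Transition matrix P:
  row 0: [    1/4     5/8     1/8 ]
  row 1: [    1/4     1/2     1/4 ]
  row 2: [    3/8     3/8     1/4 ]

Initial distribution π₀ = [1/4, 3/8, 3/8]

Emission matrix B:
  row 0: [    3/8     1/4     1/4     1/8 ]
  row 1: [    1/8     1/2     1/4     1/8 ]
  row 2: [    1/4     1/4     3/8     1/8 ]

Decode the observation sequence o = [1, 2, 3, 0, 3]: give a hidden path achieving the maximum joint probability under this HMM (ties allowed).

t=0: δ = [6.250e-02, 1.875e-01, 9.375e-02]  (obs o_0=1)
t=1: δ = [1.172e-02, 2.344e-02, 1.758e-02]  ψ = [1, 1, 1]  (obs o_1=2)
t=2: δ = [8.240e-04, 1.465e-03, 7.324e-04]  ψ = [2, 1, 1]  (obs o_2=3)
t=3: δ = [1.373e-04, 9.155e-05, 9.155e-05]  ψ = [1, 1, 1]  (obs o_3=0)
t=4: δ = [4.292e-06, 1.073e-05, 2.861e-06]  ψ = [0, 0, 1]  (obs o_4=3)
backtrack: best end state = 1; path = [1, 1, 1, 0, 1]

path = [1, 1, 1, 0, 1]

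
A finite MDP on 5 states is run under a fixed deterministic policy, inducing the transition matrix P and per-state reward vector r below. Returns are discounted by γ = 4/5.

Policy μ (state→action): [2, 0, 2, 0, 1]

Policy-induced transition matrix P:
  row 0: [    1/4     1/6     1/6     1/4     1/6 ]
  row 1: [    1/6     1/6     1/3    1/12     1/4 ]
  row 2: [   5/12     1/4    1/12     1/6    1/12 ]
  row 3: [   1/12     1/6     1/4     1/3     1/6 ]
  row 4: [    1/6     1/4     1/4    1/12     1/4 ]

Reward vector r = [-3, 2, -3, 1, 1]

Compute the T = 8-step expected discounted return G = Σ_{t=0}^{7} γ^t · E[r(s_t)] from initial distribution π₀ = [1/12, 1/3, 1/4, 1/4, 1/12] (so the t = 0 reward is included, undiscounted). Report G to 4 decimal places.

t=0: π = [0.0833, 0.3333, 0.2500, 0.2500, 0.0833], E[r] = 0.0000, γ^t·E[r] = 0.000000, running G = 0.000000
t=1: π = [0.2153, 0.1944, 0.2292, 0.1806, 0.1806], E[r] = -0.5833, γ^t·E[r] = -0.466667, running G = -0.466667
t=2: π = [0.2269, 0.2008, 0.2101, 0.1834, 0.1788], E[r] = -0.5469, γ^t·E[r] = -0.350000, running G = -0.816667
t=3: π = [0.2228, 0.1991, 0.2128, 0.1845, 0.1808], E[r] = -0.5434, γ^t·E[r] = -0.278222, running G = -1.094889
t=4: π = [0.2231, 0.1995, 0.2126, 0.1843, 0.1806], E[r] = -0.5430, γ^t·E[r] = -0.222410, running G = -1.317299
t=5: π = [0.2230, 0.1994, 0.2126, 0.1843, 0.1806], E[r] = -0.5431, γ^t·E[r] = -0.177975, running G = -1.495273
t=6: π = [0.2230, 0.1994, 0.2126, 0.1843, 0.1806], E[r] = -0.5431, γ^t·E[r] = -0.142381, running G = -1.637655
t=7: π = [0.2230, 0.1994, 0.2126, 0.1843, 0.1806], E[r] = -0.5431, γ^t·E[r] = -0.113905, running G = -1.751560

G = -1.7516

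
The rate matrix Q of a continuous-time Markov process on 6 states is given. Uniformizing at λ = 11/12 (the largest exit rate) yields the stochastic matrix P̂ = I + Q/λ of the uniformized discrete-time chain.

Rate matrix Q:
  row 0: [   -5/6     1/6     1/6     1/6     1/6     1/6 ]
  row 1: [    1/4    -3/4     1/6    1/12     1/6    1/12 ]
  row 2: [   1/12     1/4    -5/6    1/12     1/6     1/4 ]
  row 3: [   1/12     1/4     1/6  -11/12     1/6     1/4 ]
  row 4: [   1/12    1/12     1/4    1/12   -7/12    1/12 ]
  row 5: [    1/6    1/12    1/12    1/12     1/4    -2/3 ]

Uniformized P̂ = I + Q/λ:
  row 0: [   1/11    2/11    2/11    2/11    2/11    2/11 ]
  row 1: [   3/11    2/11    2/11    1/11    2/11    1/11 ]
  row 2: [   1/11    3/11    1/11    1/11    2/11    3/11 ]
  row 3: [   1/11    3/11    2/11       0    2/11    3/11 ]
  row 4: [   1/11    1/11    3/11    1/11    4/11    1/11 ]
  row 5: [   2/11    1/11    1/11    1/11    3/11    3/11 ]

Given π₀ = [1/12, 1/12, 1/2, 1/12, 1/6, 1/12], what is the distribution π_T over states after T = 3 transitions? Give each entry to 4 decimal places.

π = [0.1373, 0.1669, 0.1717, 0.0960, 0.2425, 0.1855]

t=0: π = [0.0833, 0.0833, 0.5000, 0.0833, 0.1667, 0.0833]
t=1: π = [0.1136, 0.2121, 0.1439, 0.0909, 0.2197, 0.2197]
t=2: π = [0.1494, 0.1632, 0.1687, 0.0930, 0.2417, 0.1839]
t=3: π = [0.1373, 0.1669, 0.1717, 0.0960, 0.2425, 0.1855]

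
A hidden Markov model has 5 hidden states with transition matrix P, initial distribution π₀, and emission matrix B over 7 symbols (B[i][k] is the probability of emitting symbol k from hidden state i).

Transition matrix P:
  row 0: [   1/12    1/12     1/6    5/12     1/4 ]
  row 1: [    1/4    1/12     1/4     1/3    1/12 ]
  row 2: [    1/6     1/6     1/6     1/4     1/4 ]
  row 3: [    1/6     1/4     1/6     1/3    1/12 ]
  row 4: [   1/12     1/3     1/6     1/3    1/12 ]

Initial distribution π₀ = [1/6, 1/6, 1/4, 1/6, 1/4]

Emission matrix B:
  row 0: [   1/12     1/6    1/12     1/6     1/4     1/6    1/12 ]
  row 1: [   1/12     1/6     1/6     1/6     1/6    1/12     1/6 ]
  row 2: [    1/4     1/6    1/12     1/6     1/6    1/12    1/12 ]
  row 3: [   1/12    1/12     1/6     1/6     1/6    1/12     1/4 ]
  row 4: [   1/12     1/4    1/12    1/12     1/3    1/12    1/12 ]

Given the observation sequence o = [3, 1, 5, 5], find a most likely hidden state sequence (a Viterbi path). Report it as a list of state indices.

path = [2, 4, 1, 0]

t=0: δ = [2.778e-02, 2.778e-02, 4.167e-02, 2.778e-02, 2.083e-02]  (obs o_0=3)
t=1: δ = [1.157e-03, 1.157e-03, 1.157e-03, 9.645e-04, 2.604e-03]  ψ = [1, 2, 1, 0, 2]  (obs o_1=1)
t=2: δ = [4.823e-05, 7.234e-05, 3.617e-05, 7.234e-05, 2.411e-05]  ψ = [1, 4, 4, 4, 0]  (obs o_2=5)
t=3: δ = [3.014e-06, 1.507e-06, 1.507e-06, 2.009e-06, 1.005e-06]  ψ = [1, 3, 1, 1, 0]  (obs o_3=5)
backtrack: best end state = 0; path = [2, 4, 1, 0]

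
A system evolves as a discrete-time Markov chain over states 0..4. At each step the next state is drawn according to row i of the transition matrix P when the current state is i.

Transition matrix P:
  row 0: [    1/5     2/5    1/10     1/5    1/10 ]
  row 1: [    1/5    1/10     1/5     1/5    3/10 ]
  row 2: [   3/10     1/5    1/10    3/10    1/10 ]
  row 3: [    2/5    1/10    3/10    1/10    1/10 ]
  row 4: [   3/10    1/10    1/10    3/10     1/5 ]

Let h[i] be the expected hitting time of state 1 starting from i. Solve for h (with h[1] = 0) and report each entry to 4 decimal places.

First-step conditioning: h[1] = 0; for i ≠ 1, h[i] = 1 + Σ_k P[i][k]·h[k].
  h[0] = 1 + 1/5·h[0] + 1/10·h[2] + 1/5·h[3] + 1/10·h[4]
  h[2] = 1 + 3/10·h[0] + 1/10·h[2] + 3/10·h[3] + 1/10·h[4]
  h[3] = 1 + 2/5·h[0] + 3/10·h[2] + 1/10·h[3] + 1/10·h[4]
  h[4] = 1 + 3/10·h[0] + 1/10·h[2] + 3/10·h[3] + 1/5·h[4]
Solving the 4×4 linear system over states ≠ 1 gives exactly h = [9720/2693, 0, 11970/2693, 12780/2693, 13300/2693] (h[1] = 0 is the target).

h = [3.6094, 0.0000, 4.4449, 4.7456, 4.9387]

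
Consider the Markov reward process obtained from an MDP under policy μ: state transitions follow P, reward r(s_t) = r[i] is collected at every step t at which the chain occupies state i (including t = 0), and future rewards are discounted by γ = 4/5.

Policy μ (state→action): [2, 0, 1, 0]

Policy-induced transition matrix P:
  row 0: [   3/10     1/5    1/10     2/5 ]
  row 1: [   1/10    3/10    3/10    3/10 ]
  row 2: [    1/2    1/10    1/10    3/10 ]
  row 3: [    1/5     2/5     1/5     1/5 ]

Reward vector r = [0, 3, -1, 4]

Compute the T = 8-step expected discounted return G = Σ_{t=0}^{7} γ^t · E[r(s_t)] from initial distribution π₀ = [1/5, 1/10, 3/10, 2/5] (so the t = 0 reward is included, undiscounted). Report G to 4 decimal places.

G = 7.2637

t=0: π = [0.2000, 0.1000, 0.3000, 0.4000], E[r] = 1.6000, γ^t·E[r] = 1.600000, running G = 1.600000
t=1: π = [0.3000, 0.2600, 0.1600, 0.2800], E[r] = 1.7400, γ^t·E[r] = 1.392000, running G = 2.992000
t=2: π = [0.2520, 0.2660, 0.1800, 0.3020], E[r] = 1.8260, γ^t·E[r] = 1.168640, running G = 4.160640
t=3: π = [0.2526, 0.2690, 0.1834, 0.2950], E[r] = 1.8036, γ^t·E[r] = 0.923443, running G = 5.084083
t=4: π = [0.2534, 0.2676, 0.1833, 0.2958], E[r] = 1.8024, γ^t·E[r] = 0.738271, running G = 5.822354
t=5: π = [0.2536, 0.2676, 0.1831, 0.2958], E[r] = 1.8027, γ^t·E[r] = 0.590707, running G = 6.413061
t=6: π = [0.2535, 0.2676, 0.1831, 0.2958], E[r] = 1.8028, γ^t·E[r] = 0.472603, running G = 6.885664
t=7: π = [0.2535, 0.2676, 0.1831, 0.2958], E[r] = 1.8028, γ^t·E[r] = 0.378079, running G = 7.263743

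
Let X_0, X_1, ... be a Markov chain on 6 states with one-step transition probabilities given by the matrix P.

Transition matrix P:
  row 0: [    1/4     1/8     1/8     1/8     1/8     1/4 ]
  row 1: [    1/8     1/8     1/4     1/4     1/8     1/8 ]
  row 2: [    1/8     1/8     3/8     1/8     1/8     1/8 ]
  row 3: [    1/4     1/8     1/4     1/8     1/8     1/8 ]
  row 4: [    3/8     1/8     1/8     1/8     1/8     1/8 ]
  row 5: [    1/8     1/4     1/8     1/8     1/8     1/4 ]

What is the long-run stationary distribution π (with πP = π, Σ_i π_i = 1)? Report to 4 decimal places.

Balance equations π_j = Σ_i π_i·P[i][j]:
  π_0 = 1/4·π_0 + 1/8·π_1 + 1/8·π_2 + 1/4·π_3 + 3/8·π_4 + 1/8·π_5
  π_1 = 1/8·π_0 + 1/8·π_1 + 1/8·π_2 + 1/8·π_3 + 1/8·π_4 + 1/4·π_5
  π_2 = 1/8·π_0 + 1/4·π_1 + 3/8·π_2 + 1/4·π_3 + 1/8·π_4 + 1/8·π_5
  π_3 = 1/8·π_0 + 1/4·π_1 + 1/8·π_2 + 1/8·π_3 + 1/8·π_4 + 1/8·π_5
  π_4 = 1/8·π_0 + 1/8·π_1 + 1/8·π_2 + 1/8·π_3 + 1/8·π_4 + 1/8·π_5
  normalize: π_0 + π_1 + π_2 + π_3 + π_4 + π_5 = 1
Solving the linear system gives exactly π = [208/1045, 153/1045, 1797/8360, 599/4180, 1/8, 179/1045].

π = [0.1990, 0.1464, 0.2150, 0.1433, 0.1250, 0.1713]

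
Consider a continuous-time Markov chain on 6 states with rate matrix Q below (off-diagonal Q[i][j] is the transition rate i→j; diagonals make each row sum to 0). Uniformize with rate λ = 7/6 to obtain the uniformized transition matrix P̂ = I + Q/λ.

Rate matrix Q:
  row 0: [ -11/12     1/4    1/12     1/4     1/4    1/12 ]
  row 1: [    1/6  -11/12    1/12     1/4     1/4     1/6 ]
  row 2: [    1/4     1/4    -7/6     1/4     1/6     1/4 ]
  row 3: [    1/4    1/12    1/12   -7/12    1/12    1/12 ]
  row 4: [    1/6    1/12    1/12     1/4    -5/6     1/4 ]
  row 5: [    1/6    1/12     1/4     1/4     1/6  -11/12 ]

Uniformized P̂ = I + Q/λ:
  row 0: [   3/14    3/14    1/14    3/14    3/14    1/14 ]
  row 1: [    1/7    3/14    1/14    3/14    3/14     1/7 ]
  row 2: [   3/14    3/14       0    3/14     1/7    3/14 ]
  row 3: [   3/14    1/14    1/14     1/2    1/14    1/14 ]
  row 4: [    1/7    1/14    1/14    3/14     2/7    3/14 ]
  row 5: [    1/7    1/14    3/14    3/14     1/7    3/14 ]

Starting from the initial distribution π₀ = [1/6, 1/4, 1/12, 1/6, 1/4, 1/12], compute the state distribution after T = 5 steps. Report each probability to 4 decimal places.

π = [0.1834, 0.1280, 0.0849, 0.2997, 0.1677, 0.1362]

t=0: π = [0.1667, 0.2500, 0.0833, 0.1667, 0.2500, 0.0833]
t=1: π = [0.1726, 0.1429, 0.0774, 0.2619, 0.1964, 0.1488]
t=2: π = [0.1794, 0.1276, 0.0872, 0.2891, 0.1747, 0.1420]
t=3: π = [0.1825, 0.1277, 0.0855, 0.2969, 0.1691, 0.1382]
t=4: π = [0.1832, 0.1280, 0.0851, 0.2991, 0.1680, 0.1367]
t=5: π = [0.1834, 0.1280, 0.0849, 0.2997, 0.1677, 0.1362]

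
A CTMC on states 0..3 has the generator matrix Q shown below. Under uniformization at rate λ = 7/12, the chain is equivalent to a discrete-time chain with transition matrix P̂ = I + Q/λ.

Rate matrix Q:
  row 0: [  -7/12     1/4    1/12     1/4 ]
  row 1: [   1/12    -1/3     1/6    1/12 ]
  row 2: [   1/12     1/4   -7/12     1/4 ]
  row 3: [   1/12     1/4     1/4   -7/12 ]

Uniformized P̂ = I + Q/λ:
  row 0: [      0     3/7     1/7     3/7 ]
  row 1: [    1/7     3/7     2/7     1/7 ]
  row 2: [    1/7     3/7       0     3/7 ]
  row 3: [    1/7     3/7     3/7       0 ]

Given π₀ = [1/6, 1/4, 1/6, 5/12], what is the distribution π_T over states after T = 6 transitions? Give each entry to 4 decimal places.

π = [0.1250, 0.4286, 0.2316, 0.2148]

t=0: π = [0.1667, 0.2500, 0.1667, 0.4167]
t=1: π = [0.1190, 0.4286, 0.2738, 0.1786]
t=2: π = [0.1259, 0.4286, 0.2160, 0.2296]
t=3: π = [0.1249, 0.4286, 0.2388, 0.2077]
t=4: π = [0.1250, 0.4286, 0.2293, 0.2171]
t=5: π = [0.1250, 0.4286, 0.2334, 0.2131]
t=6: π = [0.1250, 0.4286, 0.2316, 0.2148]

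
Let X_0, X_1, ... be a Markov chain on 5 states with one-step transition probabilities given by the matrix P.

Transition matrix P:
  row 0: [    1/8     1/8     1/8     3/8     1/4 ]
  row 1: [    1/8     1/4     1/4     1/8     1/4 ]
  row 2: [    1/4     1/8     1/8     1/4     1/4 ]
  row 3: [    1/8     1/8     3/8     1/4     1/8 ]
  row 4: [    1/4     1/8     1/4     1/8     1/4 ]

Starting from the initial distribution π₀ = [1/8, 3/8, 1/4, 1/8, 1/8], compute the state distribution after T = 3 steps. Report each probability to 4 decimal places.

t=0: π = [0.1250, 0.3750, 0.2500, 0.1250, 0.1250]
t=1: π = [0.1719, 0.1719, 0.2188, 0.2031, 0.2344]
t=2: π = [0.1816, 0.1465, 0.2266, 0.2207, 0.2246]
t=3: π = [0.1814, 0.1433, 0.2266, 0.2263, 0.2224]

π = [0.1814, 0.1433, 0.2266, 0.2263, 0.2224]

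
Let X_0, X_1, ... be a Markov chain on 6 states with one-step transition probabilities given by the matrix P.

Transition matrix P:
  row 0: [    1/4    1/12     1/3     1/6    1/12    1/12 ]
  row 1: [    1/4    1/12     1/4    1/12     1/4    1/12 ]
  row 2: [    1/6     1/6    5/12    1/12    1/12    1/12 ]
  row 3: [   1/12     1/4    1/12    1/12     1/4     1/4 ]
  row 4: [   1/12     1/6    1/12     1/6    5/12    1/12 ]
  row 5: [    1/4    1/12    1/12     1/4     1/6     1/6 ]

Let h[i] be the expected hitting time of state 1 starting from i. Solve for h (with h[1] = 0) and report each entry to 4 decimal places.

h = [7.0247, 0.0000, 6.4826, 5.9638, 6.3500, 7.0148]

First-step conditioning: h[1] = 0; for i ≠ 1, h[i] = 1 + Σ_k P[i][k]·h[k].
  h[0] = 1 + 1/4·h[0] + 1/3·h[2] + 1/6·h[3] + 1/12·h[4] + 1/12·h[5]
  h[2] = 1 + 1/6·h[0] + 5/12·h[2] + 1/12·h[3] + 1/12·h[4] + 1/12·h[5]
  h[3] = 1 + 1/12·h[0] + 1/12·h[2] + 1/12·h[3] + 1/4·h[4] + 1/4·h[5]
  h[4] = 1 + 1/12·h[0] + 1/12·h[2] + 1/6·h[3] + 5/12·h[4] + 1/12·h[5]
  h[5] = 1 + 1/4·h[0] + 1/12·h[2] + 1/4·h[3] + 1/6·h[4] + 1/6·h[5]
Solving the 5×5 linear system over states ≠ 1 gives exactly h = [36072/5135, 0, 33288/5135, 30624/5135, 32607/5135, 36021/5135] (h[1] = 0 is the target).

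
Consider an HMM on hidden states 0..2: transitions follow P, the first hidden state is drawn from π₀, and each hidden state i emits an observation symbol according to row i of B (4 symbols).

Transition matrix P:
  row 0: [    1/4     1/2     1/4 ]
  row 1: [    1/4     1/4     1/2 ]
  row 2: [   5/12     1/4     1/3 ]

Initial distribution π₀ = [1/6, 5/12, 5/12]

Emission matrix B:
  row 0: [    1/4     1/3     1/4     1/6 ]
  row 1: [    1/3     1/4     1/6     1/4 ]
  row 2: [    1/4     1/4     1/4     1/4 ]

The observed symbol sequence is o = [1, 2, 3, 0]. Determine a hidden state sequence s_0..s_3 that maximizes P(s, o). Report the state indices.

t=0: δ = [5.556e-02, 1.042e-01, 1.042e-01]  (obs o_0=1)
t=1: δ = [1.085e-02, 4.630e-03, 1.302e-02]  ψ = [2, 0, 1]  (obs o_1=2)
t=2: δ = [9.042e-04, 1.356e-03, 1.085e-03]  ψ = [2, 0, 2]  (obs o_2=3)
t=3: δ = [1.130e-04, 1.507e-04, 1.695e-04]  ψ = [2, 0, 1]  (obs o_3=0)
backtrack: best end state = 2; path = [2, 0, 1, 2]

path = [2, 0, 1, 2]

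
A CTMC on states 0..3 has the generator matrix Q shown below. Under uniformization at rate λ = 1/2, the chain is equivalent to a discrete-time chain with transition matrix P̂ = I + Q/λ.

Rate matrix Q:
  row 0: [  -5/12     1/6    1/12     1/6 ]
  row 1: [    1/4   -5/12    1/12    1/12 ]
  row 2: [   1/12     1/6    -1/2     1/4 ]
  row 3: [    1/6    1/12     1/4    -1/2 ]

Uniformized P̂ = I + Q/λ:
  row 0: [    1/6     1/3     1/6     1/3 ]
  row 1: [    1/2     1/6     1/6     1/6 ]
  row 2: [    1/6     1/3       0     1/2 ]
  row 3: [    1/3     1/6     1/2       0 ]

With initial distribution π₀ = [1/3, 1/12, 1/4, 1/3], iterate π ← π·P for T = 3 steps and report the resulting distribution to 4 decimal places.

t=0: π = [0.3333, 0.0833, 0.2500, 0.3333]
t=1: π = [0.2500, 0.2639, 0.2361, 0.2500]
t=2: π = [0.2963, 0.2477, 0.2106, 0.2454]
t=3: π = [0.2901, 0.2512, 0.2133, 0.2454]

π = [0.2901, 0.2512, 0.2133, 0.2454]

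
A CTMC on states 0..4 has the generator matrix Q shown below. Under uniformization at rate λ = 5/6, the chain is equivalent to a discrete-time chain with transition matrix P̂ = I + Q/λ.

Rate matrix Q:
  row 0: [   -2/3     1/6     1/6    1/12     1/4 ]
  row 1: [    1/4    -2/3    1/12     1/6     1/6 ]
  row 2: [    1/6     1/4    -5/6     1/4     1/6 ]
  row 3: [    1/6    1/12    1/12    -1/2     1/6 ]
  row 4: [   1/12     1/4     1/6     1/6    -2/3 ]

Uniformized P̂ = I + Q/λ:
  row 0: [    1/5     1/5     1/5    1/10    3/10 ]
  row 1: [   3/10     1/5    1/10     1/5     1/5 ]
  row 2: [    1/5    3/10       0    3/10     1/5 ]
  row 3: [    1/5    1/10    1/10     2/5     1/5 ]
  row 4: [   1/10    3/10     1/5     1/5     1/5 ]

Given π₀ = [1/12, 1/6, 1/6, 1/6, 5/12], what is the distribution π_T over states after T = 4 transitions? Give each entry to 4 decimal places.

t=0: π = [0.0833, 0.1667, 0.1667, 0.1667, 0.4167]
t=1: π = [0.1750, 0.2417, 0.1333, 0.2417, 0.2083]
t=2: π = [0.2033, 0.2100, 0.1250, 0.2442, 0.2175]
t=3: π = [0.1993, 0.2098, 0.1296, 0.2410, 0.2203]
t=4: π = [0.1990, 0.2109, 0.1290, 0.2412, 0.2199]

π = [0.1990, 0.2109, 0.1290, 0.2412, 0.2199]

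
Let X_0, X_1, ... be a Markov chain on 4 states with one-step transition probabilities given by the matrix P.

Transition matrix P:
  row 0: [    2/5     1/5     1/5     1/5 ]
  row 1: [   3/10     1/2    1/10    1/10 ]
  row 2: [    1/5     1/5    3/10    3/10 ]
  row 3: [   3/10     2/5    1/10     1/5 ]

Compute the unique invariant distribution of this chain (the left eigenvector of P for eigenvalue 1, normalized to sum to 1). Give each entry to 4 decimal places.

π = [0.3151, 0.3379, 0.1644, 0.1826]

Balance equations π_j = Σ_i π_i·P[i][j]:
  π_0 = 2/5·π_0 + 3/10·π_1 + 1/5·π_2 + 3/10·π_3
  π_1 = 1/5·π_0 + 1/2·π_1 + 1/5·π_2 + 2/5·π_3
  π_2 = 1/5·π_0 + 1/10·π_1 + 3/10·π_2 + 1/10·π_3
  normalize: π_0 + π_1 + π_2 + π_3 = 1
Solving the linear system gives exactly π = [23/73, 74/219, 12/73, 40/219].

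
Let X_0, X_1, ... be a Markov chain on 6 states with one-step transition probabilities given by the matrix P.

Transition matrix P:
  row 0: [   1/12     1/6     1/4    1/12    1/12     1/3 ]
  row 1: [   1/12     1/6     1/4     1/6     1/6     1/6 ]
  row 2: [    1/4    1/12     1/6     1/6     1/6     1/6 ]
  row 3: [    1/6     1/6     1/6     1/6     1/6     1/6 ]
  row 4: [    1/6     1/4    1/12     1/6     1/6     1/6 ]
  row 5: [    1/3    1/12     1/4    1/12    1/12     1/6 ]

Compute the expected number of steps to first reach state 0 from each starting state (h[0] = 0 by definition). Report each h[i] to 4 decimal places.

First-step conditioning: h[0] = 0; for i ≠ 0, h[i] = 1 + Σ_k P[i][k]·h[k].
  h[1] = 1 + 1/6·h[1] + 1/4·h[2] + 1/6·h[3] + 1/6·h[4] + 1/6·h[5]
  h[2] = 1 + 1/12·h[1] + 1/6·h[2] + 1/6·h[3] + 1/6·h[4] + 1/6·h[5]
  h[3] = 1 + 1/6·h[1] + 1/6·h[2] + 1/6·h[3] + 1/6·h[4] + 1/6·h[5]
  h[4] = 1 + 1/4·h[1] + 1/12·h[2] + 1/6·h[3] + 1/6·h[4] + 1/6·h[5]
  h[5] = 1 + 1/12·h[1] + 1/4·h[2] + 1/12·h[3] + 1/12·h[4] + 1/6·h[5]
Solving the 5×5 linear system over states ≠ 0 gives exactly h = [0, 1404/257, 1188/257, 1305/257, 1323/257, 1068/257] (h[0] = 0 is the target).

h = [0.0000, 5.4630, 4.6226, 5.0778, 5.1479, 4.1556]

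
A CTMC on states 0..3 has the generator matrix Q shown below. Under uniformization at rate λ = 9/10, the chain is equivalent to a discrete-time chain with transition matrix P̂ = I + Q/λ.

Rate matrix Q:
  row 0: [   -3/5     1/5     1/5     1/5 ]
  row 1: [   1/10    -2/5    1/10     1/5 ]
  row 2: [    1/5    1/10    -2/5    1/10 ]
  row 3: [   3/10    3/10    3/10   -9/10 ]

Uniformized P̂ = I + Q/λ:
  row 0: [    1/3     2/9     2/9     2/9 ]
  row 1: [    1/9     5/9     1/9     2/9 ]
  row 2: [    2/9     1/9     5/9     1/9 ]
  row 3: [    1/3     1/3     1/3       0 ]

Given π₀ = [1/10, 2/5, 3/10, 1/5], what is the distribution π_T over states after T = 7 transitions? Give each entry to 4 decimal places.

π = [0.2307, 0.3079, 0.3075, 0.1539]

t=0: π = [0.1000, 0.4000, 0.3000, 0.2000]
t=1: π = [0.2111, 0.3444, 0.3000, 0.1444]
t=2: π = [0.2235, 0.3198, 0.3000, 0.1568]
t=3: π = [0.2289, 0.3129, 0.3041, 0.1540]
t=4: π = [0.2300, 0.3098, 0.3059, 0.1542]
t=5: π = [0.2305, 0.3086, 0.3069, 0.1540]
t=6: π = [0.2306, 0.3081, 0.3073, 0.1539]
t=7: π = [0.2307, 0.3079, 0.3075, 0.1539]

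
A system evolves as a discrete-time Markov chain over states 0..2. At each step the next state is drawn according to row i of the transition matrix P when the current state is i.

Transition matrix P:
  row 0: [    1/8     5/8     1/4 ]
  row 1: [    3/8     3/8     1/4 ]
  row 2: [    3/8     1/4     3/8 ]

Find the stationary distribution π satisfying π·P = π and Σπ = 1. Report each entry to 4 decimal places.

Balance equations π_j = Σ_i π_i·P[i][j]:
  π_0 = 1/8·π_0 + 3/8·π_1 + 3/8·π_2
  π_1 = 5/8·π_0 + 3/8·π_1 + 1/4·π_2
  normalize: π_0 + π_1 + π_2 = 1
Solving the linear system gives exactly π = [3/10, 29/70, 2/7].

π = [0.3000, 0.4143, 0.2857]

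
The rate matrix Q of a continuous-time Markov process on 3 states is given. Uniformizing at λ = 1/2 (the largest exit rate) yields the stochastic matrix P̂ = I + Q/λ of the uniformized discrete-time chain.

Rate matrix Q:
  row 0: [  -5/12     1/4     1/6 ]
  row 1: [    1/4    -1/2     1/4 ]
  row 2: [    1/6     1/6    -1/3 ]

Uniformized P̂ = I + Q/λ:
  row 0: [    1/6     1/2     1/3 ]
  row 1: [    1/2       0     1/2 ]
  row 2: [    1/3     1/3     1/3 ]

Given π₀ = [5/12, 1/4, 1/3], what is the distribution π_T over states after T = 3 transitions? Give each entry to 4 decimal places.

π = [0.3237, 0.2967, 0.3796]

t=0: π = [0.4167, 0.2500, 0.3333]
t=1: π = [0.3056, 0.3194, 0.3750]
t=2: π = [0.3356, 0.2778, 0.3866]
t=3: π = [0.3237, 0.2967, 0.3796]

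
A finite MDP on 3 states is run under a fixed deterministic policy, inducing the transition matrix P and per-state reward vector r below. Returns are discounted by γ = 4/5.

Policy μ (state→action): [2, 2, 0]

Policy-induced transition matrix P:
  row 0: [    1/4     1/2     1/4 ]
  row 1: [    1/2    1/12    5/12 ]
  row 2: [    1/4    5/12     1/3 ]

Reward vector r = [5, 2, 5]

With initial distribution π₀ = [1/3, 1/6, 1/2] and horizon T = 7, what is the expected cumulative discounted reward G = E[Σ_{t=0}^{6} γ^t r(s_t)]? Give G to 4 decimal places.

t=0: π = [0.3333, 0.1667, 0.5000], E[r] = 4.5000, γ^t·E[r] = 4.500000, running G = 4.500000
t=1: π = [0.2917, 0.3889, 0.3194], E[r] = 3.8333, γ^t·E[r] = 3.066667, running G = 7.566667
t=2: π = [0.3472, 0.3113, 0.3414], E[r] = 4.0660, γ^t·E[r] = 2.602222, running G = 10.168889
t=3: π = [0.3278, 0.3418, 0.3303], E[r] = 3.9745, γ^t·E[r] = 2.034963, running G = 12.203852
t=4: π = [0.3355, 0.3300, 0.3345], E[r] = 4.0099, γ^t·E[r] = 1.642440, running G = 13.846291
t=5: π = [0.3325, 0.3346, 0.3329], E[r] = 3.9962, γ^t·E[r] = 1.309469, running G = 15.155760
t=6: π = [0.3337, 0.3328, 0.3335], E[r] = 4.0015, γ^t·E[r] = 1.048963, running G = 16.204724

G = 16.2047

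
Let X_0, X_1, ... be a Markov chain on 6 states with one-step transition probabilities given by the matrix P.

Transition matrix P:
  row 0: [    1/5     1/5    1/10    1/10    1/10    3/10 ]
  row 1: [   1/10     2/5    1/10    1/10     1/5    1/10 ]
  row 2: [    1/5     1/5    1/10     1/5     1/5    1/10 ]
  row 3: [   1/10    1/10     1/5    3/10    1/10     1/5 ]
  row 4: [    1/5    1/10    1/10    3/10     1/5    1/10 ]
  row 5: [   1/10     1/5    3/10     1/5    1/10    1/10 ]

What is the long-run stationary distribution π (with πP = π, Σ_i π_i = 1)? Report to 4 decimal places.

π = [0.1445, 0.2062, 0.1498, 0.2000, 0.1507, 0.1489]

Balance equations π_j = Σ_i π_i·P[i][j]:
  π_0 = 1/5·π_0 + 1/10·π_1 + 1/5·π_2 + 1/10·π_3 + 1/5·π_4 + 1/10·π_5
  π_1 = 1/5·π_0 + 2/5·π_1 + 1/5·π_2 + 1/10·π_3 + 1/10·π_4 + 1/5·π_5
  π_2 = 1/10·π_0 + 1/10·π_1 + 1/10·π_2 + 1/5·π_3 + 1/10·π_4 + 3/10·π_5
  π_3 = 1/10·π_0 + 1/10·π_1 + 1/5·π_2 + 3/10·π_3 + 3/10·π_4 + 1/5·π_5
  π_4 = 1/10·π_0 + 1/5·π_1 + 1/5·π_2 + 1/10·π_3 + 1/5·π_4 + 1/10·π_5
  normalize: π_0 + π_1 + π_2 + π_3 + π_4 + π_5 = 1
Solving the linear system gives exactly π = [164/1135, 234/1135, 34/227, 1/5, 171/1135, 169/1135].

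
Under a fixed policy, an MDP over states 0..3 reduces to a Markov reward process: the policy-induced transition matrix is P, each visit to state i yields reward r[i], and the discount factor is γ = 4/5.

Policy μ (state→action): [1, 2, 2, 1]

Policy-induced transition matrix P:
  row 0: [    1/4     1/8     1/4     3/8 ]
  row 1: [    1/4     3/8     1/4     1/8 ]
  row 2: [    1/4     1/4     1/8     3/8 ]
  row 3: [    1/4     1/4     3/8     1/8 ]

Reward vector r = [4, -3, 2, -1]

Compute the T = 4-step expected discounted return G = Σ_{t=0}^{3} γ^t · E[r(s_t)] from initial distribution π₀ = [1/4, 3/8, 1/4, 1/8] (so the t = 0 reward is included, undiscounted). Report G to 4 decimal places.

t=0: π = [0.2500, 0.3750, 0.2500, 0.1250], E[r] = 0.2500, γ^t·E[r] = 0.250000, running G = 0.250000
t=1: π = [0.2500, 0.2656, 0.2344, 0.2500], E[r] = 0.4219, γ^t·E[r] = 0.337500, running G = 0.587500
t=2: π = [0.2500, 0.2520, 0.2520, 0.2461], E[r] = 0.5020, γ^t·E[r] = 0.321250, running G = 0.908750
t=3: π = [0.2500, 0.2502, 0.2493, 0.2505], E[r] = 0.4973, γ^t·E[r] = 0.254625, running G = 1.163375

G = 1.1634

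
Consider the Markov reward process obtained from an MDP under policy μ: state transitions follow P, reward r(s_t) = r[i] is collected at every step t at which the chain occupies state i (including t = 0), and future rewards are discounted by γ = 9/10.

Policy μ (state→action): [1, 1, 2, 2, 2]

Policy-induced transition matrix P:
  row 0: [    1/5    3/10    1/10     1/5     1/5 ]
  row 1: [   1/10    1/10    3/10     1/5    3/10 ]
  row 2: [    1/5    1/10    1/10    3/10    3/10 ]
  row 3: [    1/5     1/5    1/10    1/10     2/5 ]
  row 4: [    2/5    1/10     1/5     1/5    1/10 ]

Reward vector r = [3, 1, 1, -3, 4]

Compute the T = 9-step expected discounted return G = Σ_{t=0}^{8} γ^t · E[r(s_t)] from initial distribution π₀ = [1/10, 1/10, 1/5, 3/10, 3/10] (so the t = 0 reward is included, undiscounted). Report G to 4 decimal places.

G = 8.2710

t=0: π = [0.1000, 0.1000, 0.2000, 0.3000, 0.3000], E[r] = 0.9000, γ^t·E[r] = 0.900000, running G = 0.900000
t=1: π = [0.2500, 0.1500, 0.1500, 0.1900, 0.2600], E[r] = 1.5200, γ^t·E[r] = 1.368000, running G = 2.268000
t=2: π = [0.2370, 0.1690, 0.1560, 0.1960, 0.2420], E[r] = 1.4160, γ^t·E[r] = 1.146960, running G = 3.414960
t=3: π = [0.2315, 0.1670, 0.1580, 0.1960, 0.2475], E[r] = 1.4215, γ^t·E[r] = 1.036274, running G = 4.451234
t=4: π = [0.2328, 0.1659, 0.1582, 0.1962, 0.2470], E[r] = 1.4217, γ^t·E[r] = 0.932745, running G = 5.383978
t=5: π = [0.2328, 0.1662, 0.1579, 0.1962, 0.2470], E[r] = 1.4217, γ^t·E[r] = 0.839482, running G = 6.223460
t=6: π = [0.2328, 0.1662, 0.1579, 0.1962, 0.2469], E[r] = 1.4217, γ^t·E[r] = 0.755561, running G = 6.979021
t=7: π = [0.2328, 0.1662, 0.1579, 0.1962, 0.2469], E[r] = 1.4217, γ^t·E[r] = 0.679989, running G = 7.659009
t=8: π = [0.2328, 0.1662, 0.1579, 0.1962, 0.2470], E[r] = 1.4217, γ^t·E[r] = 0.611993, running G = 8.271003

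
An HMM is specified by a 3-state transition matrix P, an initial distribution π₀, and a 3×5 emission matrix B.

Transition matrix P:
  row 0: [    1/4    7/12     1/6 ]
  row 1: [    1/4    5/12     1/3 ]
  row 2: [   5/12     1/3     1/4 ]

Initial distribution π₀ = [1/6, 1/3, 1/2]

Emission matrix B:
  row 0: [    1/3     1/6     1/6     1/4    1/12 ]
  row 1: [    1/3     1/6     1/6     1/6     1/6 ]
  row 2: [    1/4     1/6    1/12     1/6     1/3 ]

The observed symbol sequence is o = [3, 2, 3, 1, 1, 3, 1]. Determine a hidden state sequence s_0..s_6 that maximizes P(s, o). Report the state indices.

t=0: δ = [4.167e-02, 5.556e-02, 8.333e-02]  (obs o_0=3)
t=1: δ = [5.787e-03, 4.630e-03, 1.736e-03]  ψ = [2, 2, 2]  (obs o_1=2)
t=2: δ = [3.617e-04, 5.626e-04, 2.572e-04]  ψ = [0, 0, 1]  (obs o_2=3)
t=3: δ = [2.344e-05, 3.907e-05, 3.126e-05]  ψ = [1, 1, 1]  (obs o_3=1)
t=4: δ = [2.171e-06, 2.713e-06, 2.171e-06]  ψ = [2, 1, 1]  (obs o_4=1)
t=5: δ = [2.261e-07, 2.110e-07, 1.507e-07]  ψ = [2, 0, 1]  (obs o_5=3)
t=6: δ = [1.047e-08, 2.198e-08, 1.172e-08]  ψ = [2, 0, 1]  (obs o_6=1)
backtrack: best end state = 1; path = [2, 0, 1, 1, 2, 0, 1]

path = [2, 0, 1, 1, 2, 0, 1]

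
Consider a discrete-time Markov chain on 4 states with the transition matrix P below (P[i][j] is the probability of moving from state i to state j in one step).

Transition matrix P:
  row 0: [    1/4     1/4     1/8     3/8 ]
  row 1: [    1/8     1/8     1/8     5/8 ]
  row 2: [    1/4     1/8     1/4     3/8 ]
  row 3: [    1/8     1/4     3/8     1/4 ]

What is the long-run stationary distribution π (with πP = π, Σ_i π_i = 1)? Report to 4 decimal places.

π = [0.1786, 0.1944, 0.2504, 0.3765]

Balance equations π_j = Σ_i π_i·P[i][j]:
  π_0 = 1/4·π_0 + 1/8·π_1 + 1/4·π_2 + 1/8·π_3
  π_1 = 1/4·π_0 + 1/8·π_1 + 1/8·π_2 + 1/4·π_3
  π_2 = 1/8·π_0 + 1/8·π_1 + 1/4·π_2 + 3/8·π_3
  normalize: π_0 + π_1 + π_2 + π_3 = 1
Solving the linear system gives exactly π = [102/571, 111/571, 143/571, 215/571].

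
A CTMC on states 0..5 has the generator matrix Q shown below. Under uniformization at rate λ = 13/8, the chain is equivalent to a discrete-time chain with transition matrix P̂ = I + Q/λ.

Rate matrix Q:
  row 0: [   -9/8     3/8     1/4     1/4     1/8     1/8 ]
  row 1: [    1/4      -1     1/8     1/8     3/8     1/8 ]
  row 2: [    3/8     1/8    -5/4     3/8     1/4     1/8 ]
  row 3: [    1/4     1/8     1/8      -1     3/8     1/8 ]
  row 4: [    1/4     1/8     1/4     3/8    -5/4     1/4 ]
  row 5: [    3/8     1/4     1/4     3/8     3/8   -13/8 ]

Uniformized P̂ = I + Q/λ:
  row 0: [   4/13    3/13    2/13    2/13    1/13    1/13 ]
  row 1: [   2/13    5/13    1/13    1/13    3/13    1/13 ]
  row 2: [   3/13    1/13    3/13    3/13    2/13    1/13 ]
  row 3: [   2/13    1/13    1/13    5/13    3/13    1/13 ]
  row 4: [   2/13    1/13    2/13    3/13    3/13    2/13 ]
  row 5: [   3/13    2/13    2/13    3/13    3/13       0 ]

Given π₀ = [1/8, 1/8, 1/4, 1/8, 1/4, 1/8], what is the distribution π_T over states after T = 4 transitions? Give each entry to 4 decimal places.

t=0: π = [0.1250, 0.1250, 0.2500, 0.1250, 0.2500, 0.1250]
t=1: π = [0.2019, 0.1442, 0.1538, 0.2212, 0.1923, 0.0865]
t=2: π = [0.2034, 0.1590, 0.1376, 0.2271, 0.1879, 0.0851]
t=3: π = [0.2023, 0.1637, 0.1347, 0.2256, 0.1889, 0.0848]
t=4: π = [0.2019, 0.1649, 0.1343, 0.2247, 0.1893, 0.0849]

π = [0.2019, 0.1649, 0.1343, 0.2247, 0.1893, 0.0849]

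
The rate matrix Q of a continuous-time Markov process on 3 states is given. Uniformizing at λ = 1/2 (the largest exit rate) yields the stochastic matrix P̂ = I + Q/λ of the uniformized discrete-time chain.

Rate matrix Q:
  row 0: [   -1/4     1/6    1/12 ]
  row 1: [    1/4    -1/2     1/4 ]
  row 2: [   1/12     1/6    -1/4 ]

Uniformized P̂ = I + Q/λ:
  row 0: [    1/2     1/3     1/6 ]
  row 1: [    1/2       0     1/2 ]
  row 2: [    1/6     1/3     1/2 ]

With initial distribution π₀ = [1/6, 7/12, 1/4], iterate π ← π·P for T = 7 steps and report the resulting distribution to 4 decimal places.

t=0: π = [0.1667, 0.5833, 0.2500]
t=1: π = [0.4167, 0.1389, 0.4444]
t=2: π = [0.3519, 0.2870, 0.3611]
t=3: π = [0.3796, 0.2377, 0.3827]
t=4: π = [0.3724, 0.2541, 0.3735]
t=5: π = [0.3755, 0.2486, 0.3759]
t=6: π = [0.3747, 0.2505, 0.3748]
t=7: π = [0.3751, 0.2498, 0.3751]

π = [0.3751, 0.2498, 0.3751]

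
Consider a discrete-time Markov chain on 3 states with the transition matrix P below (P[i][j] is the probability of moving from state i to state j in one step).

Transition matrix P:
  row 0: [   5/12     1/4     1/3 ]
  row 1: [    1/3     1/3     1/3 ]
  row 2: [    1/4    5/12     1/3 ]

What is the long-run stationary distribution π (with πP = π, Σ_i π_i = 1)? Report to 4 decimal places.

π = [0.3333, 0.3333, 0.3333]

Balance equations π_j = Σ_i π_i·P[i][j]:
  π_0 = 5/12·π_0 + 1/3·π_1 + 1/4·π_2
  π_1 = 1/4·π_0 + 1/3·π_1 + 5/12·π_2
  normalize: π_0 + π_1 + π_2 = 1
Solving the linear system gives exactly π = [1/3, 1/3, 1/3].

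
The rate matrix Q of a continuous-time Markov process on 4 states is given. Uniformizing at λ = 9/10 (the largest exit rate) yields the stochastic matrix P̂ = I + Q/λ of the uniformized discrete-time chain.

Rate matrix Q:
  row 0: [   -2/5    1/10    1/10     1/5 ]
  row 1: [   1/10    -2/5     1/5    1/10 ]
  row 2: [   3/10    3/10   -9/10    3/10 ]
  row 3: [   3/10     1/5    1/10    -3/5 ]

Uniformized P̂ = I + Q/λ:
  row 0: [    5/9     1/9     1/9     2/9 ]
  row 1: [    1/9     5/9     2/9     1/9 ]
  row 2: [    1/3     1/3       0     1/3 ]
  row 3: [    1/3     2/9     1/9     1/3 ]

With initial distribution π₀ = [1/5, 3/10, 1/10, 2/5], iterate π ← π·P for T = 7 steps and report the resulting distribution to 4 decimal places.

t=0: π = [0.2000, 0.3000, 0.1000, 0.4000]
t=1: π = [0.3111, 0.3111, 0.1333, 0.2444]
t=2: π = [0.3333, 0.3062, 0.1309, 0.2296]
t=3: π = [0.3394, 0.3018, 0.1306, 0.2283]
t=4: π = [0.3417, 0.2996, 0.1301, 0.2286]
t=5: π = [0.3427, 0.2986, 0.1299, 0.2288]
t=6: π = [0.3431, 0.2981, 0.1298, 0.2289]
t=7: π = [0.3433, 0.2979, 0.1298, 0.2290]

π = [0.3433, 0.2979, 0.1298, 0.2290]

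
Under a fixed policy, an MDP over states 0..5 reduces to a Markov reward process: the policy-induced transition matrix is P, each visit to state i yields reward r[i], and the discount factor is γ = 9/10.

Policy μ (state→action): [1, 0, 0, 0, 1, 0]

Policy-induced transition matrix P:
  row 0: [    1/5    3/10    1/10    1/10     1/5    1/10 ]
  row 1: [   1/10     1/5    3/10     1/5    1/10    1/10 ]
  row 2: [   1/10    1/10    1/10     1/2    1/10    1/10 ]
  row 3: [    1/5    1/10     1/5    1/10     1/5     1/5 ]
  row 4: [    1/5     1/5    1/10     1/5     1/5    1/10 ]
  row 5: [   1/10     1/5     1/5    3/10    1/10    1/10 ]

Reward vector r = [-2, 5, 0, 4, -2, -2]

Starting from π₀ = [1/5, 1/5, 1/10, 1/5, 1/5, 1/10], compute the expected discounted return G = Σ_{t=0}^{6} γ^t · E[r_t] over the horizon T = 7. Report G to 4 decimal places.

G = 4.6683

t=0: π = [0.2000, 0.2000, 0.1000, 0.2000, 0.2000, 0.1000], E[r] = 0.8000, γ^t·E[r] = 0.800000, running G = 0.800000
t=1: π = [0.1600, 0.1900, 0.1700, 0.2000, 0.1600, 0.1200], E[r] = 0.8700, γ^t·E[r] = 0.783000, running G = 1.583000
t=2: π = [0.1520, 0.1790, 0.1700, 0.2270, 0.1520, 0.1200], E[r] = 0.9550, γ^t·E[r] = 0.773550, running G = 2.356550
t=3: π = [0.1531, 0.1755, 0.1705, 0.2251, 0.1531, 0.1227], E[r] = 0.9201, γ^t·E[r] = 0.670753, running G = 3.027303
t=4: π = [0.1531, 0.1758, 0.1699, 0.2256, 0.1531, 0.1225], E[r] = 0.9236, γ^t·E[r] = 0.605981, running G = 3.633283
t=5: π = [0.1532, 0.1758, 0.1700, 0.2253, 0.1532, 0.1226], E[r] = 0.9223, γ^t·E[r] = 0.544626, running G = 4.177909
t=6: π = [0.1532, 0.1758, 0.1699, 0.2254, 0.1532, 0.1225], E[r] = 0.9228, γ^t·E[r] = 0.490389, running G = 4.668299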